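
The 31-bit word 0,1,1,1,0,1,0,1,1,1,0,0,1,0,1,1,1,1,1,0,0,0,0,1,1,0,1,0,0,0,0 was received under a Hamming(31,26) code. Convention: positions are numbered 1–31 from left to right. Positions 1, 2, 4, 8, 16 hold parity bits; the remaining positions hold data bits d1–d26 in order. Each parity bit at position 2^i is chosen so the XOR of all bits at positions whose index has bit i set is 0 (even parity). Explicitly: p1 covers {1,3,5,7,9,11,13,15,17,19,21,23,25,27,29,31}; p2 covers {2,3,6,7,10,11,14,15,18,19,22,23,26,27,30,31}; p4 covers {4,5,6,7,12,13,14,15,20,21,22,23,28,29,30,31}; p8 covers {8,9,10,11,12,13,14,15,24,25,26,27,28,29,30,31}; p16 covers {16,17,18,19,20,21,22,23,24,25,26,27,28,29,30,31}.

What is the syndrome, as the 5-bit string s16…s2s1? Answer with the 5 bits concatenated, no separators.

10000

s1 (pos 1,3,5,7,9,11,13,15,17,19,21,23,25,27,29,31): 0⊕1⊕0⊕0⊕1⊕0⊕1⊕1⊕1⊕1⊕0⊕0⊕1⊕1⊕0⊕0 = 0
s2 (pos 2,3,6,7,10,11,14,15,18,19,22,23,26,27,30,31): 1⊕1⊕1⊕0⊕1⊕0⊕0⊕1⊕1⊕1⊕0⊕0⊕0⊕1⊕0⊕0 = 0
s4 (pos 4,5,6,7,12,13,14,15,20,21,22,23,28,29,30,31): 1⊕0⊕1⊕0⊕0⊕1⊕0⊕1⊕0⊕0⊕0⊕0⊕0⊕0⊕0⊕0 = 0
s8 (pos 8,9,10,11,12,13,14,15,24,25,26,27,28,29,30,31): 1⊕1⊕1⊕0⊕0⊕1⊕0⊕1⊕1⊕1⊕0⊕1⊕0⊕0⊕0⊕0 = 0
s16 (pos 16,17,18,19,20,21,22,23,24,25,26,27,28,29,30,31): 1⊕1⊕1⊕1⊕0⊕0⊕0⊕0⊕1⊕1⊕0⊕1⊕0⊕0⊕0⊕0 = 1
Syndrome s16…s1 = 10000 → error at position 16.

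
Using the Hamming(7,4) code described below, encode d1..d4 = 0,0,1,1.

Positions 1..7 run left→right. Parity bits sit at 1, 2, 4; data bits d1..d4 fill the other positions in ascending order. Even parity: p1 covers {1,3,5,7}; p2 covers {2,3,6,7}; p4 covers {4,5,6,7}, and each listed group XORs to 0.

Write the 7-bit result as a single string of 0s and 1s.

1000011

Place data at non-parity positions: p1 p2 0 p4 0 1 1
p1 (pos 1,3,5,7): XOR of data positions = 0⊕0⊕1 = 1
p2 (pos 2,3,6,7): XOR of data positions = 0⊕1⊕1 = 0
p4 (pos 4,5,6,7): XOR of data positions = 0⊕1⊕1 = 0
Codeword: 1000011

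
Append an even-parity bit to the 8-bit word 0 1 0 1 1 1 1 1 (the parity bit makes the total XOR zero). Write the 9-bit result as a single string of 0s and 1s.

010111110

XOR of the 8 data bits: 0⊕1⊕0⊕1⊕1⊕1⊕1⊕1 = 0
Parity bit = 0 (so all 9 bits XOR to 0).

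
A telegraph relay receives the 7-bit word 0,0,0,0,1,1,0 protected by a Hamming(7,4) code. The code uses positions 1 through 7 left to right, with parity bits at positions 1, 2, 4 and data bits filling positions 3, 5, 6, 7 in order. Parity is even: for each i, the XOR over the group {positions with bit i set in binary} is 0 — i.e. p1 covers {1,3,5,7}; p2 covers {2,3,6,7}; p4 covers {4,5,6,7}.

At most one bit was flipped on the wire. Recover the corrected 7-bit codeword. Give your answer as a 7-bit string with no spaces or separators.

s1 (pos 1,3,5,7): 0⊕0⊕1⊕0 = 1
s2 (pos 2,3,6,7): 0⊕0⊕1⊕0 = 1
s4 (pos 4,5,6,7): 0⊕1⊕1⊕0 = 0
Syndrome s4…s1 = 011 → error at position 3.
Flip position 3: 0000110 → 0010110

0010110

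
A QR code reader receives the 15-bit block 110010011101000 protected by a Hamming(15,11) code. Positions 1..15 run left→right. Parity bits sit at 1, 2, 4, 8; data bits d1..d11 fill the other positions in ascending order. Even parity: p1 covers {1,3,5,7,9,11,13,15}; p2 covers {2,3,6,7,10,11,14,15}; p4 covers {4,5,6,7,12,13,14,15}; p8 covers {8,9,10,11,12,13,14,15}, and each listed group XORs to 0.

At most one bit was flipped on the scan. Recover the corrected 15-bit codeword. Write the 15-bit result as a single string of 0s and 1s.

s1 (pos 1,3,5,7,9,11,13,15): 1⊕0⊕1⊕0⊕1⊕0⊕0⊕0 = 1
s2 (pos 2,3,6,7,10,11,14,15): 1⊕0⊕0⊕0⊕1⊕0⊕0⊕0 = 0
s4 (pos 4,5,6,7,12,13,14,15): 0⊕1⊕0⊕0⊕1⊕0⊕0⊕0 = 0
s8 (pos 8,9,10,11,12,13,14,15): 1⊕1⊕1⊕0⊕1⊕0⊕0⊕0 = 0
Syndrome s8…s1 = 0001 → error at position 1.
Flip position 1: 110010011101000 → 010010011101000

010010011101000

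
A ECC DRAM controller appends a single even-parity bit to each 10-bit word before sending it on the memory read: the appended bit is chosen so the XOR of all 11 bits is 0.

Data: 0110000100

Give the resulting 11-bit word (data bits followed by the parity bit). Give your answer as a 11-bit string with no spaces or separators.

01100001001

XOR of the 10 data bits: 0⊕1⊕1⊕0⊕0⊕0⊕0⊕1⊕0⊕0 = 1
Parity bit = 1 (so all 11 bits XOR to 0).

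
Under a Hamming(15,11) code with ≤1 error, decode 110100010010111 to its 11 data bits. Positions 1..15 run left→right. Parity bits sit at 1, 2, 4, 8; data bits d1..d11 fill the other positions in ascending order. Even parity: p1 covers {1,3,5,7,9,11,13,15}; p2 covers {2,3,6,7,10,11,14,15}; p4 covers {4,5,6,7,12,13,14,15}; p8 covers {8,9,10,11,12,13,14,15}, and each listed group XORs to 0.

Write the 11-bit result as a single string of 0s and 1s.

s1 (pos 1,3,5,7,9,11,13,15): 1⊕0⊕0⊕0⊕0⊕1⊕1⊕1 = 0
s2 (pos 2,3,6,7,10,11,14,15): 1⊕0⊕0⊕0⊕0⊕1⊕1⊕1 = 0
s4 (pos 4,5,6,7,12,13,14,15): 1⊕0⊕0⊕0⊕0⊕1⊕1⊕1 = 0
s8 (pos 8,9,10,11,12,13,14,15): 1⊕0⊕0⊕1⊕0⊕1⊕1⊕1 = 1
Syndrome s8…s1 = 1000 → error at position 8.
Flip position 8: 110100010010111 → 110100000010111
Read data bits from positions 3,5,6,7,9,10,11,12,13,14,15: 00000010111

00000010111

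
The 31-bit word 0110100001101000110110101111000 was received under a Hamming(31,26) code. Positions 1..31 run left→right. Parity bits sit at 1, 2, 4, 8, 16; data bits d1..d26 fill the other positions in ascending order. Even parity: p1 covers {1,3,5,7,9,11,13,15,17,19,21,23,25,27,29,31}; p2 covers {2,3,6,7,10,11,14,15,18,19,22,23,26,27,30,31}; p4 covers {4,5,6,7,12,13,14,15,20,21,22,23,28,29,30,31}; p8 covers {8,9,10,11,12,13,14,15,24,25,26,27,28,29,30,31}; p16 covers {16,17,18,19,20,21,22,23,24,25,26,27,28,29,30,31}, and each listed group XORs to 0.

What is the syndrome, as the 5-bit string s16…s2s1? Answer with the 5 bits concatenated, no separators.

s1 (pos 1,3,5,7,9,11,13,15,17,19,21,23,25,27,29,31): 0⊕1⊕1⊕0⊕0⊕1⊕1⊕0⊕1⊕0⊕1⊕1⊕1⊕1⊕0⊕0 = 1
s2 (pos 2,3,6,7,10,11,14,15,18,19,22,23,26,27,30,31): 1⊕1⊕0⊕0⊕1⊕1⊕0⊕0⊕1⊕0⊕0⊕1⊕1⊕1⊕0⊕0 = 0
s4 (pos 4,5,6,7,12,13,14,15,20,21,22,23,28,29,30,31): 0⊕1⊕0⊕0⊕0⊕1⊕0⊕0⊕1⊕1⊕0⊕1⊕1⊕0⊕0⊕0 = 0
s8 (pos 8,9,10,11,12,13,14,15,24,25,26,27,28,29,30,31): 0⊕0⊕1⊕1⊕0⊕1⊕0⊕0⊕0⊕1⊕1⊕1⊕1⊕0⊕0⊕0 = 1
s16 (pos 16,17,18,19,20,21,22,23,24,25,26,27,28,29,30,31): 0⊕1⊕1⊕0⊕1⊕1⊕0⊕1⊕0⊕1⊕1⊕1⊕1⊕0⊕0⊕0 = 1
Syndrome s16…s1 = 11001 → error at position 25.

11001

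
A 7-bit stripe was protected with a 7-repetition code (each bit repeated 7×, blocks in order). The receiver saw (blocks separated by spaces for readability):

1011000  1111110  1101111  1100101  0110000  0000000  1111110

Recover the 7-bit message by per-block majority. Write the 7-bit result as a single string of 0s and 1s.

Block 1 (1011000): 3 ones → 0
Block 2 (1111110): 6 ones → 1
Block 3 (1101111): 6 ones → 1
Block 4 (1100101): 4 ones → 1
Block 5 (0110000): 2 ones → 0
Block 6 (0000000): 0 ones → 0
Block 7 (1111110): 6 ones → 1

0111001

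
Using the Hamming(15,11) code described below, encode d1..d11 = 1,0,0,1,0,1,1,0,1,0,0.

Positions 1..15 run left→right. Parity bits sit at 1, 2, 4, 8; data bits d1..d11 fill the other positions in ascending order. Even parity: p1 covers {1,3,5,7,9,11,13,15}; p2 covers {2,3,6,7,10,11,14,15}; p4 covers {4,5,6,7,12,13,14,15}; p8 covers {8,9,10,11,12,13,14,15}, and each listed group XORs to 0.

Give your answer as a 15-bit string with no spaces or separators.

Place data at non-parity positions: p1 p2 1 p4 0 0 1 p8 0 1 1 0 1 0 0
p1 (pos 1,3,5,7,9,11,13,15): XOR of data positions = 1⊕0⊕1⊕0⊕1⊕1⊕0 = 0
p2 (pos 2,3,6,7,10,11,14,15): XOR of data positions = 1⊕0⊕1⊕1⊕1⊕0⊕0 = 0
p4 (pos 4,5,6,7,12,13,14,15): XOR of data positions = 0⊕0⊕1⊕0⊕1⊕0⊕0 = 0
p8 (pos 8,9,10,11,12,13,14,15): XOR of data positions = 0⊕1⊕1⊕0⊕1⊕0⊕0 = 1
Codeword: 001000110110100

001000110110100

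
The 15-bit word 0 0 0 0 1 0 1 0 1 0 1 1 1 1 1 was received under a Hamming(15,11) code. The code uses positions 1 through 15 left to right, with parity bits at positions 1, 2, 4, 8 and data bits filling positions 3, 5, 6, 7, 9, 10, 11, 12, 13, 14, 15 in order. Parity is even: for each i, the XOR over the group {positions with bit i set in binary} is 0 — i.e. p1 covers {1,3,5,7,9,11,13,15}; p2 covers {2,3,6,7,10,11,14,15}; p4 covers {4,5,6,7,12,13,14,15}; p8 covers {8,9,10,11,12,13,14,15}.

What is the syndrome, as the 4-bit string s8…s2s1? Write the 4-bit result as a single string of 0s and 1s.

s1 (pos 1,3,5,7,9,11,13,15): 0⊕0⊕1⊕1⊕1⊕1⊕1⊕1 = 0
s2 (pos 2,3,6,7,10,11,14,15): 0⊕0⊕0⊕1⊕0⊕1⊕1⊕1 = 0
s4 (pos 4,5,6,7,12,13,14,15): 0⊕1⊕0⊕1⊕1⊕1⊕1⊕1 = 0
s8 (pos 8,9,10,11,12,13,14,15): 0⊕1⊕0⊕1⊕1⊕1⊕1⊕1 = 0
Syndrome s8…s1 = 0000 → no error.

0000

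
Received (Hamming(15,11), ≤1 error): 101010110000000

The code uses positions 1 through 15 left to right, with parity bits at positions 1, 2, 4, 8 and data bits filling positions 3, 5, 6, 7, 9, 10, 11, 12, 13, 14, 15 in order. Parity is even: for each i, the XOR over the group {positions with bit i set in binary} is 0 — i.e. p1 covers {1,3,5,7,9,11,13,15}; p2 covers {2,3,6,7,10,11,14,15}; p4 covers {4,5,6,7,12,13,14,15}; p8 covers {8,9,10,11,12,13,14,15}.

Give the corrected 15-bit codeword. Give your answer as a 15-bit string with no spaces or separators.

101010100000000

s1 (pos 1,3,5,7,9,11,13,15): 1⊕1⊕1⊕1⊕0⊕0⊕0⊕0 = 0
s2 (pos 2,3,6,7,10,11,14,15): 0⊕1⊕0⊕1⊕0⊕0⊕0⊕0 = 0
s4 (pos 4,5,6,7,12,13,14,15): 0⊕1⊕0⊕1⊕0⊕0⊕0⊕0 = 0
s8 (pos 8,9,10,11,12,13,14,15): 1⊕0⊕0⊕0⊕0⊕0⊕0⊕0 = 1
Syndrome s8…s1 = 1000 → error at position 8.
Flip position 8: 101010110000000 → 101010100000000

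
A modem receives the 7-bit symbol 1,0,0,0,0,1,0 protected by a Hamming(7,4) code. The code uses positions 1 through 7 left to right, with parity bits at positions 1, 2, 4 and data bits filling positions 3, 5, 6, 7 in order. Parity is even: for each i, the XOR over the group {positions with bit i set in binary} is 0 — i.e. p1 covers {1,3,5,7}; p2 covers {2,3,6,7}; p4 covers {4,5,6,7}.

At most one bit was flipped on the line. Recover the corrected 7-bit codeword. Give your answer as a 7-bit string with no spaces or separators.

s1 (pos 1,3,5,7): 1⊕0⊕0⊕0 = 1
s2 (pos 2,3,6,7): 0⊕0⊕1⊕0 = 1
s4 (pos 4,5,6,7): 0⊕0⊕1⊕0 = 1
Syndrome s4…s1 = 111 → error at position 7.
Flip position 7: 1000010 → 1000011

1000011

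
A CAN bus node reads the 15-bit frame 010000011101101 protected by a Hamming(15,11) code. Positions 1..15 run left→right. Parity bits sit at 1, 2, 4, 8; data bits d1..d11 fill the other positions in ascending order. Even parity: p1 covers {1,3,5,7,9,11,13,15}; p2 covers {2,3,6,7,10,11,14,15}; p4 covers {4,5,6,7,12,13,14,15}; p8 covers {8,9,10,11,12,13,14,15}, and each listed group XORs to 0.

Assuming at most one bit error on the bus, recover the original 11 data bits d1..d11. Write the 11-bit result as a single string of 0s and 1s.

00011101101

s1 (pos 1,3,5,7,9,11,13,15): 0⊕0⊕0⊕0⊕1⊕0⊕1⊕1 = 1
s2 (pos 2,3,6,7,10,11,14,15): 1⊕0⊕0⊕0⊕1⊕0⊕0⊕1 = 1
s4 (pos 4,5,6,7,12,13,14,15): 0⊕0⊕0⊕0⊕1⊕1⊕0⊕1 = 1
s8 (pos 8,9,10,11,12,13,14,15): 1⊕1⊕1⊕0⊕1⊕1⊕0⊕1 = 0
Syndrome s8…s1 = 0111 → error at position 7.
Flip position 7: 010000011101101 → 010000111101101
Read data bits from positions 3,5,6,7,9,10,11,12,13,14,15: 00011101101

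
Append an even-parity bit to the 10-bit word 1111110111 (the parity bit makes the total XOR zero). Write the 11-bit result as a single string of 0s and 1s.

XOR of the 10 data bits: 1⊕1⊕1⊕1⊕1⊕1⊕0⊕1⊕1⊕1 = 1
Parity bit = 1 (so all 11 bits XOR to 0).

11111101111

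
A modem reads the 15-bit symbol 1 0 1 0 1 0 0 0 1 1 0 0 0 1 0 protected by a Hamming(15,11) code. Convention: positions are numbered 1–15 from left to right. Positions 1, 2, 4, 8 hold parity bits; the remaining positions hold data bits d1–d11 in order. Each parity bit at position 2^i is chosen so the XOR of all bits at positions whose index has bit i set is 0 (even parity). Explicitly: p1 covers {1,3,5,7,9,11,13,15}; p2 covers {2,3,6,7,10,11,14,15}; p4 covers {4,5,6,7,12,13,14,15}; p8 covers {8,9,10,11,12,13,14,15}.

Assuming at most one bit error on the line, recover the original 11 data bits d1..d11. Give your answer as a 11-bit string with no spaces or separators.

s1 (pos 1,3,5,7,9,11,13,15): 1⊕1⊕1⊕0⊕1⊕0⊕0⊕0 = 0
s2 (pos 2,3,6,7,10,11,14,15): 0⊕1⊕0⊕0⊕1⊕0⊕1⊕0 = 1
s4 (pos 4,5,6,7,12,13,14,15): 0⊕1⊕0⊕0⊕0⊕0⊕1⊕0 = 0
s8 (pos 8,9,10,11,12,13,14,15): 0⊕1⊕1⊕0⊕0⊕0⊕1⊕0 = 1
Syndrome s8…s1 = 1010 → error at position 10.
Flip position 10: 101010001100010 → 101010001000010
Read data bits from positions 3,5,6,7,9,10,11,12,13,14,15: 11001000010

11001000010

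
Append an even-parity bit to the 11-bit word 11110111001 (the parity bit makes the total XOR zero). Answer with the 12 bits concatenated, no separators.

111101110010

XOR of the 11 data bits: 1⊕1⊕1⊕1⊕0⊕1⊕1⊕1⊕0⊕0⊕1 = 0
Parity bit = 0 (so all 12 bits XOR to 0).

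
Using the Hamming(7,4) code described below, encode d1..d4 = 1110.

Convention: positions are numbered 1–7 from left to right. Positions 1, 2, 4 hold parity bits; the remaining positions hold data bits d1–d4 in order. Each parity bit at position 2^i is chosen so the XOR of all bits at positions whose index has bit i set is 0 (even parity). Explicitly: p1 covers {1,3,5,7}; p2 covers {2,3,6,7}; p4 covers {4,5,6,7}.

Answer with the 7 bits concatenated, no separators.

0010110

Place data at non-parity positions: p1 p2 1 p4 1 1 0
p1 (pos 1,3,5,7): XOR of data positions = 1⊕1⊕0 = 0
p2 (pos 2,3,6,7): XOR of data positions = 1⊕1⊕0 = 0
p4 (pos 4,5,6,7): XOR of data positions = 1⊕1⊕0 = 0
Codeword: 0010110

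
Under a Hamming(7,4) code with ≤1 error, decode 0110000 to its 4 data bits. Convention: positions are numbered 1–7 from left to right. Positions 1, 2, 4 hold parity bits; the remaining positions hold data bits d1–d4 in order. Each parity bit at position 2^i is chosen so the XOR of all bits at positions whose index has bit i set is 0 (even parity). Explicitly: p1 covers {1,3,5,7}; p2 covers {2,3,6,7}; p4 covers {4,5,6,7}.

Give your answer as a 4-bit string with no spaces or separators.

s1 (pos 1,3,5,7): 0⊕1⊕0⊕0 = 1
s2 (pos 2,3,6,7): 1⊕1⊕0⊕0 = 0
s4 (pos 4,5,6,7): 0⊕0⊕0⊕0 = 0
Syndrome s4…s1 = 001 → error at position 1.
Flip position 1: 0110000 → 1110000
Read data bits from positions 3,5,6,7: 1000

1000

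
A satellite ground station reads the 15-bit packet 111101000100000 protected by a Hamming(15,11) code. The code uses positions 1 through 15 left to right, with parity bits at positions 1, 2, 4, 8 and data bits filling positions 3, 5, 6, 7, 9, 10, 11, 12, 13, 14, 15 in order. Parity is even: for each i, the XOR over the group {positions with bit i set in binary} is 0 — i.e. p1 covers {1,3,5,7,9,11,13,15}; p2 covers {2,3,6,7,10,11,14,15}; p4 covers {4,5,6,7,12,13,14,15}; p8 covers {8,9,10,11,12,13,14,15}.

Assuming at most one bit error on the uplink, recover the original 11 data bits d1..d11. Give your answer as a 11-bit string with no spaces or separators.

s1 (pos 1,3,5,7,9,11,13,15): 1⊕1⊕0⊕0⊕0⊕0⊕0⊕0 = 0
s2 (pos 2,3,6,7,10,11,14,15): 1⊕1⊕1⊕0⊕1⊕0⊕0⊕0 = 0
s4 (pos 4,5,6,7,12,13,14,15): 1⊕0⊕1⊕0⊕0⊕0⊕0⊕0 = 0
s8 (pos 8,9,10,11,12,13,14,15): 0⊕0⊕1⊕0⊕0⊕0⊕0⊕0 = 1
Syndrome s8…s1 = 1000 → error at position 8.
Flip position 8: 111101000100000 → 111101010100000
Read data bits from positions 3,5,6,7,9,10,11,12,13,14,15: 10100100000

10100100000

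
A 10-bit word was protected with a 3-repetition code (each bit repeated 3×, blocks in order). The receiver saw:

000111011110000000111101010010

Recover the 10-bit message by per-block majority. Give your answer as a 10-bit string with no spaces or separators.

0111001100

Block 1 (000): 0 ones → 0
Block 2 (111): 3 ones → 1
Block 3 (011): 2 ones → 1
Block 4 (110): 2 ones → 1
Block 5 (000): 0 ones → 0
Block 6 (000): 0 ones → 0
Block 7 (111): 3 ones → 1
Block 8 (101): 2 ones → 1
Block 9 (010): 1 one → 0
Block 10 (010): 1 one → 0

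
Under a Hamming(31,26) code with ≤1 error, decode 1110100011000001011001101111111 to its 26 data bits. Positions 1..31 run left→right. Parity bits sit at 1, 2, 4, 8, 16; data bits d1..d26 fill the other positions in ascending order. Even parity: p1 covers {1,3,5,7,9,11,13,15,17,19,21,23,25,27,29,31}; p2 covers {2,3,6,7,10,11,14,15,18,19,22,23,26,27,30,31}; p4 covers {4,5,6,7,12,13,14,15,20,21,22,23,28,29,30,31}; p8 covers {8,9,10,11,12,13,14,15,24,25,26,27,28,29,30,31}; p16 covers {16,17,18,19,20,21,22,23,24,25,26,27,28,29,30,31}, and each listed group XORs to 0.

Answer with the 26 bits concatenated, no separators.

s1 (pos 1,3,5,7,9,11,13,15,17,19,21,23,25,27,29,31): 1⊕1⊕1⊕0⊕1⊕0⊕0⊕0⊕0⊕1⊕0⊕1⊕1⊕1⊕1⊕1 = 0
s2 (pos 2,3,6,7,10,11,14,15,18,19,22,23,26,27,30,31): 1⊕1⊕0⊕0⊕1⊕0⊕0⊕0⊕1⊕1⊕1⊕1⊕1⊕1⊕1⊕1 = 1
s4 (pos 4,5,6,7,12,13,14,15,20,21,22,23,28,29,30,31): 0⊕1⊕0⊕0⊕0⊕0⊕0⊕0⊕0⊕0⊕1⊕1⊕1⊕1⊕1⊕1 = 1
s8 (pos 8,9,10,11,12,13,14,15,24,25,26,27,28,29,30,31): 0⊕1⊕1⊕0⊕0⊕0⊕0⊕0⊕0⊕1⊕1⊕1⊕1⊕1⊕1⊕1 = 1
s16 (pos 16,17,18,19,20,21,22,23,24,25,26,27,28,29,30,31): 1⊕0⊕1⊕1⊕0⊕0⊕1⊕1⊕0⊕1⊕1⊕1⊕1⊕1⊕1⊕1 = 0
Syndrome s16…s1 = 01110 → error at position 14.
Flip position 14: 1110100011000001011001101111111 → 1110100011000101011001101111111
Read data bits from positions 3,5,6,7,9,10,11,12,13,14,15,17,18,19,20,21,22,23,24,25,26,27,28,29,30,31: 11001100010011001101111111

11001100010011001101111111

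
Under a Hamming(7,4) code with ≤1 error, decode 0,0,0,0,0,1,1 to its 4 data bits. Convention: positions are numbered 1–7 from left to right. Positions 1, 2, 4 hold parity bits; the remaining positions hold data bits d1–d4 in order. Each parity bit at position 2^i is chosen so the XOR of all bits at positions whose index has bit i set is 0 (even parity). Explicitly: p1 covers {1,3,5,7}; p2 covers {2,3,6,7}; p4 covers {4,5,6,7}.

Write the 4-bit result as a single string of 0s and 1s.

s1 (pos 1,3,5,7): 0⊕0⊕0⊕1 = 1
s2 (pos 2,3,6,7): 0⊕0⊕1⊕1 = 0
s4 (pos 4,5,6,7): 0⊕0⊕1⊕1 = 0
Syndrome s4…s1 = 001 → error at position 1.
Flip position 1: 0000011 → 1000011
Read data bits from positions 3,5,6,7: 0011

0011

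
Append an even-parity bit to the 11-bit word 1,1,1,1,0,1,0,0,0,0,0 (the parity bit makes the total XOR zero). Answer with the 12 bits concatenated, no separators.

111101000001

XOR of the 11 data bits: 1⊕1⊕1⊕1⊕0⊕1⊕0⊕0⊕0⊕0⊕0 = 1
Parity bit = 1 (so all 12 bits XOR to 0).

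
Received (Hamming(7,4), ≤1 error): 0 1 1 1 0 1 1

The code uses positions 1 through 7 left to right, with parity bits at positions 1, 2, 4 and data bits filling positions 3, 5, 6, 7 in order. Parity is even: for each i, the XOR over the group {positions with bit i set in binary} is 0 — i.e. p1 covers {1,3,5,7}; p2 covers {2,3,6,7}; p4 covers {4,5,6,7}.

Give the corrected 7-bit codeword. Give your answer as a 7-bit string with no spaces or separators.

0110011

s1 (pos 1,3,5,7): 0⊕1⊕0⊕1 = 0
s2 (pos 2,3,6,7): 1⊕1⊕1⊕1 = 0
s4 (pos 4,5,6,7): 1⊕0⊕1⊕1 = 1
Syndrome s4…s1 = 100 → error at position 4.
Flip position 4: 0111011 → 0110011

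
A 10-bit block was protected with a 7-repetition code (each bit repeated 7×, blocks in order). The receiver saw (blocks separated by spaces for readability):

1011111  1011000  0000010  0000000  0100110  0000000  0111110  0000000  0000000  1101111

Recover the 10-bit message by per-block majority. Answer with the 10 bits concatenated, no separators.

Block 1 (1011111): 6 ones → 1
Block 2 (1011000): 3 ones → 0
Block 3 (0000010): 1 one → 0
Block 4 (0000000): 0 ones → 0
Block 5 (0100110): 3 ones → 0
Block 6 (0000000): 0 ones → 0
Block 7 (0111110): 5 ones → 1
Block 8 (0000000): 0 ones → 0
Block 9 (0000000): 0 ones → 0
Block 10 (1101111): 6 ones → 1

1000001001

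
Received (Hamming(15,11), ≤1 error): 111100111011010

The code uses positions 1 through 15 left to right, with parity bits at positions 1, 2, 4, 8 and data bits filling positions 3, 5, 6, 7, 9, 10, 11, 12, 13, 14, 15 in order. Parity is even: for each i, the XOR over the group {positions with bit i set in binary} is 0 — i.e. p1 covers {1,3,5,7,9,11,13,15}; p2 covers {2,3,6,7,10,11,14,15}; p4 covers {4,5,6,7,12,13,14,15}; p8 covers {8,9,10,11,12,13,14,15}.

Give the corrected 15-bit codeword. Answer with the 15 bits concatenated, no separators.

s1 (pos 1,3,5,7,9,11,13,15): 1⊕1⊕0⊕1⊕1⊕1⊕0⊕0 = 1
s2 (pos 2,3,6,7,10,11,14,15): 1⊕1⊕0⊕1⊕0⊕1⊕1⊕0 = 1
s4 (pos 4,5,6,7,12,13,14,15): 1⊕0⊕0⊕1⊕1⊕0⊕1⊕0 = 0
s8 (pos 8,9,10,11,12,13,14,15): 1⊕1⊕0⊕1⊕1⊕0⊕1⊕0 = 1
Syndrome s8…s1 = 1011 → error at position 11.
Flip position 11: 111100111011010 → 111100111001010

111100111001010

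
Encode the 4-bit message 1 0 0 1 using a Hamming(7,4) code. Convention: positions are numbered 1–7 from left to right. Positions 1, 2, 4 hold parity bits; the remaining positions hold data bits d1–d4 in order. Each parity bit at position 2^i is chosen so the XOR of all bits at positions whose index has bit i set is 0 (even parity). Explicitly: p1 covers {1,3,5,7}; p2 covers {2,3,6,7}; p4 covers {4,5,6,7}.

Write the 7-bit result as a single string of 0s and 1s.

Place data at non-parity positions: p1 p2 1 p4 0 0 1
p1 (pos 1,3,5,7): XOR of data positions = 1⊕0⊕1 = 0
p2 (pos 2,3,6,7): XOR of data positions = 1⊕0⊕1 = 0
p4 (pos 4,5,6,7): XOR of data positions = 0⊕0⊕1 = 1
Codeword: 0011001

0011001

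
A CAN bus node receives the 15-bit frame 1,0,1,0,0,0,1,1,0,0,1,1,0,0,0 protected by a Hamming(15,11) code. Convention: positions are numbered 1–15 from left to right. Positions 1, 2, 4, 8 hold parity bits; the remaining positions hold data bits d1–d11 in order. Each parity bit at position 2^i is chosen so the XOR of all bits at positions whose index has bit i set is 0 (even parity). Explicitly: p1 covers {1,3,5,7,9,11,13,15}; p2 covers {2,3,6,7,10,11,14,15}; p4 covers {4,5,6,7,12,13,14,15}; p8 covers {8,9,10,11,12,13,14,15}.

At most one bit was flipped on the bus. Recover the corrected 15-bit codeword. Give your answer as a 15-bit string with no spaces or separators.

s1 (pos 1,3,5,7,9,11,13,15): 1⊕1⊕0⊕1⊕0⊕1⊕0⊕0 = 0
s2 (pos 2,3,6,7,10,11,14,15): 0⊕1⊕0⊕1⊕0⊕1⊕0⊕0 = 1
s4 (pos 4,5,6,7,12,13,14,15): 0⊕0⊕0⊕1⊕1⊕0⊕0⊕0 = 0
s8 (pos 8,9,10,11,12,13,14,15): 1⊕0⊕0⊕1⊕1⊕0⊕0⊕0 = 1
Syndrome s8…s1 = 1010 → error at position 10.
Flip position 10: 101000110011000 → 101000110111000

101000110111000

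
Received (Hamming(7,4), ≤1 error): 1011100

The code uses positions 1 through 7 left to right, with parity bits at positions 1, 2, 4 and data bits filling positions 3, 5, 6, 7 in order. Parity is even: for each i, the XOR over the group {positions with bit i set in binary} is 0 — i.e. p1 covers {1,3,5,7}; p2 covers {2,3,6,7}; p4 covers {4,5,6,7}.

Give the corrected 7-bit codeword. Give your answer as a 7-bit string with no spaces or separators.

s1 (pos 1,3,5,7): 1⊕1⊕1⊕0 = 1
s2 (pos 2,3,6,7): 0⊕1⊕0⊕0 = 1
s4 (pos 4,5,6,7): 1⊕1⊕0⊕0 = 0
Syndrome s4…s1 = 011 → error at position 3.
Flip position 3: 1011100 → 1001100

1001100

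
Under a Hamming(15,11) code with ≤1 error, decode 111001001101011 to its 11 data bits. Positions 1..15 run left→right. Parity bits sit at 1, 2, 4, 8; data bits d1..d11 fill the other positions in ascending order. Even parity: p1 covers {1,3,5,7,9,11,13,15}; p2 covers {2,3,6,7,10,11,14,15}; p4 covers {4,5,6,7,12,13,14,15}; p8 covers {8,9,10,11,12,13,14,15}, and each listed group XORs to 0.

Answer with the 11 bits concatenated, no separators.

s1 (pos 1,3,5,7,9,11,13,15): 1⊕1⊕0⊕0⊕1⊕0⊕0⊕1 = 0
s2 (pos 2,3,6,7,10,11,14,15): 1⊕1⊕1⊕0⊕1⊕0⊕1⊕1 = 0
s4 (pos 4,5,6,7,12,13,14,15): 0⊕0⊕1⊕0⊕1⊕0⊕1⊕1 = 0
s8 (pos 8,9,10,11,12,13,14,15): 0⊕1⊕1⊕0⊕1⊕0⊕1⊕1 = 1
Syndrome s8…s1 = 1000 → error at position 8.
Flip position 8: 111001001101011 → 111001011101011
Read data bits from positions 3,5,6,7,9,10,11,12,13,14,15: 10101101011

10101101011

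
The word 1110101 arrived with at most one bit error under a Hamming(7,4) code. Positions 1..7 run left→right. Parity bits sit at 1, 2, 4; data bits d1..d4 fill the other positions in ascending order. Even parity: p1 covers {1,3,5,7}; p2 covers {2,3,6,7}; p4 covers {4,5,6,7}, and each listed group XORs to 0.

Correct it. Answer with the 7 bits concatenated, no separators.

s1 (pos 1,3,5,7): 1⊕1⊕1⊕1 = 0
s2 (pos 2,3,6,7): 1⊕1⊕0⊕1 = 1
s4 (pos 4,5,6,7): 0⊕1⊕0⊕1 = 0
Syndrome s4…s1 = 010 → error at position 2.
Flip position 2: 1110101 → 1010101

1010101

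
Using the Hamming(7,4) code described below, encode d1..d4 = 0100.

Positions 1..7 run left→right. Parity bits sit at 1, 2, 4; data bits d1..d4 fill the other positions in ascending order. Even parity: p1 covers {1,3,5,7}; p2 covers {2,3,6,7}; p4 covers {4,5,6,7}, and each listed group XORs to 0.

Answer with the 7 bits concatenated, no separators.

1001100

Place data at non-parity positions: p1 p2 0 p4 1 0 0
p1 (pos 1,3,5,7): XOR of data positions = 0⊕1⊕0 = 1
p2 (pos 2,3,6,7): XOR of data positions = 0⊕0⊕0 = 0
p4 (pos 4,5,6,7): XOR of data positions = 1⊕0⊕0 = 1
Codeword: 1001100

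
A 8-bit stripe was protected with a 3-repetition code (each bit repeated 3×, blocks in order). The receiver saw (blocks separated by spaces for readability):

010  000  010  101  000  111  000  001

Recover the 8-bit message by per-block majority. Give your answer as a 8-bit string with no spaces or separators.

Block 1 (010): 1 one → 0
Block 2 (000): 0 ones → 0
Block 3 (010): 1 one → 0
Block 4 (101): 2 ones → 1
Block 5 (000): 0 ones → 0
Block 6 (111): 3 ones → 1
Block 7 (000): 0 ones → 0
Block 8 (001): 1 one → 0

00010100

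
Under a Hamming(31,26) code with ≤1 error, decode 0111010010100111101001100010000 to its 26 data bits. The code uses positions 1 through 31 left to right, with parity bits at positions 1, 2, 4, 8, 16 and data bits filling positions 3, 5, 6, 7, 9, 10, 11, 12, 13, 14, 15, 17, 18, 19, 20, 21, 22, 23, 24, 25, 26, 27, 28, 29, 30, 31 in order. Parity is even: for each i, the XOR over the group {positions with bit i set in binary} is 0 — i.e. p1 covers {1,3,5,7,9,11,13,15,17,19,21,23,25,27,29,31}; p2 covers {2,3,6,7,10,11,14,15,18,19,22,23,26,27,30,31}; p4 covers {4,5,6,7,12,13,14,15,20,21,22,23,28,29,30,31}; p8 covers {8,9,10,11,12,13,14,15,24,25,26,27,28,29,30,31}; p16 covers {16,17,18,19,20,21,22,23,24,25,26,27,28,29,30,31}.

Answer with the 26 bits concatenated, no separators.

s1 (pos 1,3,5,7,9,11,13,15,17,19,21,23,25,27,29,31): 0⊕1⊕0⊕0⊕1⊕1⊕0⊕1⊕1⊕1⊕0⊕1⊕0⊕1⊕0⊕0 = 0
s2 (pos 2,3,6,7,10,11,14,15,18,19,22,23,26,27,30,31): 1⊕1⊕1⊕0⊕0⊕1⊕1⊕1⊕0⊕1⊕1⊕1⊕0⊕1⊕0⊕0 = 0
s4 (pos 4,5,6,7,12,13,14,15,20,21,22,23,28,29,30,31): 1⊕0⊕1⊕0⊕0⊕0⊕1⊕1⊕0⊕0⊕1⊕1⊕0⊕0⊕0⊕0 = 0
s8 (pos 8,9,10,11,12,13,14,15,24,25,26,27,28,29,30,31): 0⊕1⊕0⊕1⊕0⊕0⊕1⊕1⊕0⊕0⊕0⊕1⊕0⊕0⊕0⊕0 = 1
s16 (pos 16,17,18,19,20,21,22,23,24,25,26,27,28,29,30,31): 1⊕1⊕0⊕1⊕0⊕0⊕1⊕1⊕0⊕0⊕0⊕1⊕0⊕0⊕0⊕0 = 0
Syndrome s16…s1 = 01000 → error at position 8.
Flip position 8: 0111010010100111101001100010000 → 0111010110100111101001100010000
Read data bits from positions 3,5,6,7,9,10,11,12,13,14,15,17,18,19,20,21,22,23,24,25,26,27,28,29,30,31: 10101010011101001100010000

10101010011101001100010000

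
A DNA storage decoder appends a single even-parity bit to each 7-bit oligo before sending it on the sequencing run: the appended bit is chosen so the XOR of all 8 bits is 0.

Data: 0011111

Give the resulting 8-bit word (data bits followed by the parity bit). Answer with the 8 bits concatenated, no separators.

00111111

XOR of the 7 data bits: 0⊕0⊕1⊕1⊕1⊕1⊕1 = 1
Parity bit = 1 (so all 8 bits XOR to 0).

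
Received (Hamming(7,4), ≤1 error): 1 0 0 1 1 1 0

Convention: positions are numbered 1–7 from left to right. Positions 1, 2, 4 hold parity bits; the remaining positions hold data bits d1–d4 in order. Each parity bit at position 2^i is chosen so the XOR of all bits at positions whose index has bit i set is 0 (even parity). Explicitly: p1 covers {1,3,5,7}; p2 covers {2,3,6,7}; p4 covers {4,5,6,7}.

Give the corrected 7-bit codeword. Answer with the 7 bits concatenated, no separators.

1001100

s1 (pos 1,3,5,7): 1⊕0⊕1⊕0 = 0
s2 (pos 2,3,6,7): 0⊕0⊕1⊕0 = 1
s4 (pos 4,5,6,7): 1⊕1⊕1⊕0 = 1
Syndrome s4…s1 = 110 → error at position 6.
Flip position 6: 1001110 → 1001100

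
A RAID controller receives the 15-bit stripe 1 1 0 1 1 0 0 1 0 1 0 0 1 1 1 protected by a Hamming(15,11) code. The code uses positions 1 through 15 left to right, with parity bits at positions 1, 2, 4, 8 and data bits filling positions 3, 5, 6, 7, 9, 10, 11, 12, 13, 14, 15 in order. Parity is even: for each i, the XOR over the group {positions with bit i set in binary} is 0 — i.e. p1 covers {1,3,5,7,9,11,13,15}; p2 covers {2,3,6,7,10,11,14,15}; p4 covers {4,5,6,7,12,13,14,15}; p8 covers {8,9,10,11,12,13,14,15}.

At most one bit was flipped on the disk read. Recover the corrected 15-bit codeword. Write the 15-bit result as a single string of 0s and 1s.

s1 (pos 1,3,5,7,9,11,13,15): 1⊕0⊕1⊕0⊕0⊕0⊕1⊕1 = 0
s2 (pos 2,3,6,7,10,11,14,15): 1⊕0⊕0⊕0⊕1⊕0⊕1⊕1 = 0
s4 (pos 4,5,6,7,12,13,14,15): 1⊕1⊕0⊕0⊕0⊕1⊕1⊕1 = 1
s8 (pos 8,9,10,11,12,13,14,15): 1⊕0⊕1⊕0⊕0⊕1⊕1⊕1 = 1
Syndrome s8…s1 = 1100 → error at position 12.
Flip position 12: 110110010100111 → 110110010101111

110110010101111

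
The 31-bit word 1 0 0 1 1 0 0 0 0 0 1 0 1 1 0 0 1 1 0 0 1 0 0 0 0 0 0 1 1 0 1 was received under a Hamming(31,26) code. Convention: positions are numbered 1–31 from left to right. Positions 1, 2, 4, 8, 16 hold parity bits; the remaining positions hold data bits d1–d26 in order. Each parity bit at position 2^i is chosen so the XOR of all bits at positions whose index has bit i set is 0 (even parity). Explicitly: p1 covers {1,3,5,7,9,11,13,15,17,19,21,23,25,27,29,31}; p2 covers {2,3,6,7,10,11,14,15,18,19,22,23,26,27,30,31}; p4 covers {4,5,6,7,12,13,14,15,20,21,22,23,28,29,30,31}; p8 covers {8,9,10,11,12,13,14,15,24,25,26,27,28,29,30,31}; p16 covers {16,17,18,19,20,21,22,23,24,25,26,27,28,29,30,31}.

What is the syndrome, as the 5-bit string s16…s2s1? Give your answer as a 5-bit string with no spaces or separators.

s1 (pos 1,3,5,7,9,11,13,15,17,19,21,23,25,27,29,31): 1⊕0⊕1⊕0⊕0⊕1⊕1⊕0⊕1⊕0⊕1⊕0⊕0⊕0⊕1⊕1 = 0
s2 (pos 2,3,6,7,10,11,14,15,18,19,22,23,26,27,30,31): 0⊕0⊕0⊕0⊕0⊕1⊕1⊕0⊕1⊕0⊕0⊕0⊕0⊕0⊕0⊕1 = 0
s4 (pos 4,5,6,7,12,13,14,15,20,21,22,23,28,29,30,31): 1⊕1⊕0⊕0⊕0⊕1⊕1⊕0⊕0⊕1⊕0⊕0⊕1⊕1⊕0⊕1 = 0
s8 (pos 8,9,10,11,12,13,14,15,24,25,26,27,28,29,30,31): 0⊕0⊕0⊕1⊕0⊕1⊕1⊕0⊕0⊕0⊕0⊕0⊕1⊕1⊕0⊕1 = 0
s16 (pos 16,17,18,19,20,21,22,23,24,25,26,27,28,29,30,31): 0⊕1⊕1⊕0⊕0⊕1⊕0⊕0⊕0⊕0⊕0⊕0⊕1⊕1⊕0⊕1 = 0
Syndrome s16…s1 = 00000 → no error.

00000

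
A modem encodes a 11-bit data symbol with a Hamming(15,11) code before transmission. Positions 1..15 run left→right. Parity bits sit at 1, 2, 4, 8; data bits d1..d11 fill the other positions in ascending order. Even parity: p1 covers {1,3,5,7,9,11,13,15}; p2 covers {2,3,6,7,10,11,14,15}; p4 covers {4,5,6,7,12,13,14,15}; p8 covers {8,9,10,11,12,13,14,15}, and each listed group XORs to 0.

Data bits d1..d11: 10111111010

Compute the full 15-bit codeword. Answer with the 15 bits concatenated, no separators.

001001111111010

Place data at non-parity positions: p1 p2 1 p4 0 1 1 p8 1 1 1 1 0 1 0
p1 (pos 1,3,5,7,9,11,13,15): XOR of data positions = 1⊕0⊕1⊕1⊕1⊕0⊕0 = 0
p2 (pos 2,3,6,7,10,11,14,15): XOR of data positions = 1⊕1⊕1⊕1⊕1⊕1⊕0 = 0
p4 (pos 4,5,6,7,12,13,14,15): XOR of data positions = 0⊕1⊕1⊕1⊕0⊕1⊕0 = 0
p8 (pos 8,9,10,11,12,13,14,15): XOR of data positions = 1⊕1⊕1⊕1⊕0⊕1⊕0 = 1
Codeword: 001001111111010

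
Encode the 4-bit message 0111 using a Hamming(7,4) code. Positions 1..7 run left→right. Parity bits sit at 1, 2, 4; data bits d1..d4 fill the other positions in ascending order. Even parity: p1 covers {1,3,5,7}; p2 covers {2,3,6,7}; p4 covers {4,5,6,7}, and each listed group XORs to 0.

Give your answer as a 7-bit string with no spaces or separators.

0001111

Place data at non-parity positions: p1 p2 0 p4 1 1 1
p1 (pos 1,3,5,7): XOR of data positions = 0⊕1⊕1 = 0
p2 (pos 2,3,6,7): XOR of data positions = 0⊕1⊕1 = 0
p4 (pos 4,5,6,7): XOR of data positions = 1⊕1⊕1 = 1
Codeword: 0001111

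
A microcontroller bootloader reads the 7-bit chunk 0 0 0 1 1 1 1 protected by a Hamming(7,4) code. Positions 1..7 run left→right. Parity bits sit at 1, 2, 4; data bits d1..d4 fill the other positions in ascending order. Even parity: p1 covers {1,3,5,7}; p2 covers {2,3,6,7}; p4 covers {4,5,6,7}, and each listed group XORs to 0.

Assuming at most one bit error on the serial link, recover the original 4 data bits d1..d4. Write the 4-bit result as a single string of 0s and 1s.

0111

s1 (pos 1,3,5,7): 0⊕0⊕1⊕1 = 0
s2 (pos 2,3,6,7): 0⊕0⊕1⊕1 = 0
s4 (pos 4,5,6,7): 1⊕1⊕1⊕1 = 0
Syndrome s4…s1 = 000 → no error.
Read data bits from positions 3,5,6,7: 0111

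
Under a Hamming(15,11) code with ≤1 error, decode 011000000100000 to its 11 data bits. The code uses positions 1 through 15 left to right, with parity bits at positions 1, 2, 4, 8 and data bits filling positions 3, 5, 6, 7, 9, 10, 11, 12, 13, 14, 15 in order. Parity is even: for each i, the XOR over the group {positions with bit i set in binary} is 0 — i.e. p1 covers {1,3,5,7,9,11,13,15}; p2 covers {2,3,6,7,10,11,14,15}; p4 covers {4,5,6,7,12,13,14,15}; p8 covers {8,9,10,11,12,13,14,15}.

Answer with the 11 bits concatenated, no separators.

10000110000

s1 (pos 1,3,5,7,9,11,13,15): 0⊕1⊕0⊕0⊕0⊕0⊕0⊕0 = 1
s2 (pos 2,3,6,7,10,11,14,15): 1⊕1⊕0⊕0⊕1⊕0⊕0⊕0 = 1
s4 (pos 4,5,6,7,12,13,14,15): 0⊕0⊕0⊕0⊕0⊕0⊕0⊕0 = 0
s8 (pos 8,9,10,11,12,13,14,15): 0⊕0⊕1⊕0⊕0⊕0⊕0⊕0 = 1
Syndrome s8…s1 = 1011 → error at position 11.
Flip position 11: 011000000100000 → 011000000110000
Read data bits from positions 3,5,6,7,9,10,11,12,13,14,15: 10000110000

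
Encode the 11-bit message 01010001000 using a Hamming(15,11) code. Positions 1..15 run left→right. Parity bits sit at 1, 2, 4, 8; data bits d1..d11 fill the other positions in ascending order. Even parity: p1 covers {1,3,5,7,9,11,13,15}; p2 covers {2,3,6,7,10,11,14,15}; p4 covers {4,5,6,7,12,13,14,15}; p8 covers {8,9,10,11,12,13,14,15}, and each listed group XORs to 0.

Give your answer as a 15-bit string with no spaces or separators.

Place data at non-parity positions: p1 p2 0 p4 1 0 1 p8 0 0 0 1 0 0 0
p1 (pos 1,3,5,7,9,11,13,15): XOR of data positions = 0⊕1⊕1⊕0⊕0⊕0⊕0 = 0
p2 (pos 2,3,6,7,10,11,14,15): XOR of data positions = 0⊕0⊕1⊕0⊕0⊕0⊕0 = 1
p4 (pos 4,5,6,7,12,13,14,15): XOR of data positions = 1⊕0⊕1⊕1⊕0⊕0⊕0 = 1
p8 (pos 8,9,10,11,12,13,14,15): XOR of data positions = 0⊕0⊕0⊕1⊕0⊕0⊕0 = 1
Codeword: 010110110001000

010110110001000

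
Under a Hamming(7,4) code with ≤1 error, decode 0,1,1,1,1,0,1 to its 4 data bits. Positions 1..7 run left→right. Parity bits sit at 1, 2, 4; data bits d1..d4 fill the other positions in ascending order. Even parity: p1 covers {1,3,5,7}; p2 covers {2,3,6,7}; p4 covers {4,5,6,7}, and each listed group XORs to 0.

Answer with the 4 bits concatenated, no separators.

1100

s1 (pos 1,3,5,7): 0⊕1⊕1⊕1 = 1
s2 (pos 2,3,6,7): 1⊕1⊕0⊕1 = 1
s4 (pos 4,5,6,7): 1⊕1⊕0⊕1 = 1
Syndrome s4…s1 = 111 → error at position 7.
Flip position 7: 0111101 → 0111100
Read data bits from positions 3,5,6,7: 1100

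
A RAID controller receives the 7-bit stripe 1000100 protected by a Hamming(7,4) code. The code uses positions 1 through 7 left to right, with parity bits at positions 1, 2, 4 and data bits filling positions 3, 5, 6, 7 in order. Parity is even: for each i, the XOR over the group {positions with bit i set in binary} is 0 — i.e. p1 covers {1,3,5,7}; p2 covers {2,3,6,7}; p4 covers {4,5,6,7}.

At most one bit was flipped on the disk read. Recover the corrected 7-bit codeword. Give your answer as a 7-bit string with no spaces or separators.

1001100

s1 (pos 1,3,5,7): 1⊕0⊕1⊕0 = 0
s2 (pos 2,3,6,7): 0⊕0⊕0⊕0 = 0
s4 (pos 4,5,6,7): 0⊕1⊕0⊕0 = 1
Syndrome s4…s1 = 100 → error at position 4.
Flip position 4: 1000100 → 1001100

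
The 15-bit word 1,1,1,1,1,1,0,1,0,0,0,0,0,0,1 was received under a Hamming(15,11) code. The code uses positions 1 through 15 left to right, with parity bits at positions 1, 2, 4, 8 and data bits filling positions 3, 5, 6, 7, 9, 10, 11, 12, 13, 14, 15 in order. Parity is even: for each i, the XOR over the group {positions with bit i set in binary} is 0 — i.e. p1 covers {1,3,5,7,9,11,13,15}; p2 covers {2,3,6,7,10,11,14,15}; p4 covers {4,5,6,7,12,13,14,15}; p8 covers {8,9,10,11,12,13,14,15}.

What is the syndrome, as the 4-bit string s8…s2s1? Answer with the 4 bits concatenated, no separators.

s1 (pos 1,3,5,7,9,11,13,15): 1⊕1⊕1⊕0⊕0⊕0⊕0⊕1 = 0
s2 (pos 2,3,6,7,10,11,14,15): 1⊕1⊕1⊕0⊕0⊕0⊕0⊕1 = 0
s4 (pos 4,5,6,7,12,13,14,15): 1⊕1⊕1⊕0⊕0⊕0⊕0⊕1 = 0
s8 (pos 8,9,10,11,12,13,14,15): 1⊕0⊕0⊕0⊕0⊕0⊕0⊕1 = 0
Syndrome s8…s1 = 0000 → no error.

0000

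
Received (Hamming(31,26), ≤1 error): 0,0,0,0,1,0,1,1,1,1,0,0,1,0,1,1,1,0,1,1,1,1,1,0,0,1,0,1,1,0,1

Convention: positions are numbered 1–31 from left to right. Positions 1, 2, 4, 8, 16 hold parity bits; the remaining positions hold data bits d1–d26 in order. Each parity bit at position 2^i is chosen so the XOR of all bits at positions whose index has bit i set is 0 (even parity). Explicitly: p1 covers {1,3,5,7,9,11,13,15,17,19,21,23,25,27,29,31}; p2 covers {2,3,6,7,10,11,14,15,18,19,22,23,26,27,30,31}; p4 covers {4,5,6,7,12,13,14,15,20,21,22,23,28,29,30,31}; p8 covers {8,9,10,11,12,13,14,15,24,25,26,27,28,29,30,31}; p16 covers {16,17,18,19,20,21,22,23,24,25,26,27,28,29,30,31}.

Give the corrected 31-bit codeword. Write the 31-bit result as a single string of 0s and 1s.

0000101111001011101111100101001

s1 (pos 1,3,5,7,9,11,13,15,17,19,21,23,25,27,29,31): 0⊕0⊕1⊕1⊕1⊕0⊕1⊕1⊕1⊕1⊕1⊕1⊕0⊕0⊕1⊕1 = 1
s2 (pos 2,3,6,7,10,11,14,15,18,19,22,23,26,27,30,31): 0⊕0⊕0⊕1⊕1⊕0⊕0⊕1⊕0⊕1⊕1⊕1⊕1⊕0⊕0⊕1 = 0
s4 (pos 4,5,6,7,12,13,14,15,20,21,22,23,28,29,30,31): 0⊕1⊕0⊕1⊕0⊕1⊕0⊕1⊕1⊕1⊕1⊕1⊕1⊕1⊕0⊕1 = 1
s8 (pos 8,9,10,11,12,13,14,15,24,25,26,27,28,29,30,31): 1⊕1⊕1⊕0⊕0⊕1⊕0⊕1⊕0⊕0⊕1⊕0⊕1⊕1⊕0⊕1 = 1
s16 (pos 16,17,18,19,20,21,22,23,24,25,26,27,28,29,30,31): 1⊕1⊕0⊕1⊕1⊕1⊕1⊕1⊕0⊕0⊕1⊕0⊕1⊕1⊕0⊕1 = 1
Syndrome s16…s1 = 11101 → error at position 29.
Flip position 29: 0000101111001011101111100101101 → 0000101111001011101111100101001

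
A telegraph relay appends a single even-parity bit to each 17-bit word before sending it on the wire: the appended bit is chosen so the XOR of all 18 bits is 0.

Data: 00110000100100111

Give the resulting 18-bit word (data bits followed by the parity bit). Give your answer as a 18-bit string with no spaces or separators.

XOR of the 17 data bits: 0⊕0⊕1⊕1⊕0⊕0⊕0⊕0⊕1⊕0⊕0⊕1⊕0⊕0⊕1⊕1⊕1 = 1
Parity bit = 1 (so all 18 bits XOR to 0).

001100001001001111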